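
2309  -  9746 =-7437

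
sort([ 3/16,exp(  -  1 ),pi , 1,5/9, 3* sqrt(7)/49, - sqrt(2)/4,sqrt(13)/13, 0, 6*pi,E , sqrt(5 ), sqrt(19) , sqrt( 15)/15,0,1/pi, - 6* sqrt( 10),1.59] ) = [ - 6*sqrt(10), - sqrt(2 )/4,0,  0 , 3 * sqrt(7)/49,  3/16, sqrt(15)/15,sqrt(13)/13, 1/pi,  exp ( - 1),5/9, 1,1.59 , sqrt (5 ), E, pi,sqrt(19 ),6* pi] 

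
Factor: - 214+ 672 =2^1*229^1 =458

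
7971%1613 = 1519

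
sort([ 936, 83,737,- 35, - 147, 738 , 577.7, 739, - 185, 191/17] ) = [- 185 , - 147, -35,191/17, 83, 577.7, 737, 738, 739, 936] 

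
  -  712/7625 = -712/7625 = -0.09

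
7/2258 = 7/2258 = 0.00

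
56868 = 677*84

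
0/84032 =0 = 0.00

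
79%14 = 9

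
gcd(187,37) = 1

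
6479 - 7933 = -1454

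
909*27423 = 24927507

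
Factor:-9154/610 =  - 5^( - 1 )*23^1*61^( - 1 )*199^1 = - 4577/305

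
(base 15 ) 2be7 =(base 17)1FB7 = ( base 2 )10010011100010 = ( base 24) g9a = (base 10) 9442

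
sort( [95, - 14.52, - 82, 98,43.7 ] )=[ - 82, - 14.52,43.7,95,98] 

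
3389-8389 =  - 5000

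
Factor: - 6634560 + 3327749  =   - 3306811^1 =- 3306811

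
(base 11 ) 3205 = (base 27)5m1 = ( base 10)4240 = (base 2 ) 1000010010000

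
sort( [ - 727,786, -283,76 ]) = [ - 727,-283,  76, 786]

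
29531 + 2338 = 31869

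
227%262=227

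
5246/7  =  749 + 3/7 = 749.43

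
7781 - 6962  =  819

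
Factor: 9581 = 11^1*13^1*67^1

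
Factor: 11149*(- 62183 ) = - 11^1*5653^1*11149^1=-  693278267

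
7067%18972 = 7067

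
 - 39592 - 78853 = -118445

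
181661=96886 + 84775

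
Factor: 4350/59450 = 3/41 = 3^1*41^( - 1 ) 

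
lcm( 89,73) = 6497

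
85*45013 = 3826105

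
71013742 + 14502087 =85515829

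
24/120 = 1/5 = 0.20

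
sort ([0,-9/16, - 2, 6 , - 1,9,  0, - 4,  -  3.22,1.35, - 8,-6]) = [ - 8, - 6, -4, - 3.22, - 2,-1,  -  9/16, 0, 0,1.35, 6, 9 ] 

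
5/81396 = 5/81396=   0.00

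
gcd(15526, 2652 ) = 2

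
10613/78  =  136+ 5/78= 136.06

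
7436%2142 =1010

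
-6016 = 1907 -7923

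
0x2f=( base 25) 1m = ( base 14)35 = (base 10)47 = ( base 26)1L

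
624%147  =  36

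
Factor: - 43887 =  - 3^1*14629^1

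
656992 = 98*6704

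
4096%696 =616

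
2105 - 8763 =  - 6658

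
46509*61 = 2837049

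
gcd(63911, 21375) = 1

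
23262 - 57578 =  - 34316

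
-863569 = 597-864166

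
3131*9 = 28179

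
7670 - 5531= 2139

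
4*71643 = 286572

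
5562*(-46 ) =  - 255852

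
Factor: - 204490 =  - 2^1*5^1*11^2*13^2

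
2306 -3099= - 793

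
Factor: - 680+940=260 = 2^2  *5^1*13^1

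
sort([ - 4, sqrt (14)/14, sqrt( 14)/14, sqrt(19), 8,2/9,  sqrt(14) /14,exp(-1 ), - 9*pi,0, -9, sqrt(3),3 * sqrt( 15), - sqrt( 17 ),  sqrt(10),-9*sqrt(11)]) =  [  -  9*sqrt( 11), - 9*pi,  -  9, - sqrt( 17), -4 , 0, 2/9,  sqrt(14)/14,sqrt(14) /14 , sqrt (14)/14, exp( - 1), sqrt(3) , sqrt(10 ) , sqrt(19 ),8,3*sqrt(15 )] 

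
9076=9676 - 600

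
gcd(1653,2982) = 3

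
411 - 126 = 285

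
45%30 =15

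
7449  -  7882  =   - 433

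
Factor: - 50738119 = -53^1*443^1 * 2161^1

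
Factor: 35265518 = 2^1*1061^1*16619^1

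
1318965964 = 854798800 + 464167164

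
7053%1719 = 177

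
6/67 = 6/67 = 0.09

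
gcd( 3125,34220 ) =5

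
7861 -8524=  - 663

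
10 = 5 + 5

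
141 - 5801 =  - 5660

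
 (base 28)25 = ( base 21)2j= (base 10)61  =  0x3d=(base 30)21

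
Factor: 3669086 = 2^1*1013^1*1811^1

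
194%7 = 5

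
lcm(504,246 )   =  20664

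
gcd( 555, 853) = 1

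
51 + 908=959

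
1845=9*205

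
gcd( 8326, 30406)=46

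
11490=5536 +5954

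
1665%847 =818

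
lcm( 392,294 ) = 1176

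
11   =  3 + 8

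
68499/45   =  7611/5=1522.20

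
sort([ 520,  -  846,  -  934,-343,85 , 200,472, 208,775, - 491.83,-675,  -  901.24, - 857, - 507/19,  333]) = [  -  934,  -  901.24,  -  857,-846 ,  -  675, - 491.83, - 343, - 507/19,85,200 , 208,333 , 472,520,775]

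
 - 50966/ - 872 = 25483/436 = 58.45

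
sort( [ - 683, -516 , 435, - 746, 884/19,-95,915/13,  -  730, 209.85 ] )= [ - 746, - 730, - 683, - 516, - 95, 884/19,915/13,209.85, 435]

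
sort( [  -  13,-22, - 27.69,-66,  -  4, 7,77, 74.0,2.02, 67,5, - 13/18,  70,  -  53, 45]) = [ -66, - 53, - 27.69,- 22, - 13,-4,  -  13/18, 2.02,5, 7 , 45, 67, 70,74.0,77]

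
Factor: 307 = 307^1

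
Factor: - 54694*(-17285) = 2^1*5^1 * 23^1*29^1*41^1*3457^1 = 945385790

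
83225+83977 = 167202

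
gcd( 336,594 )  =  6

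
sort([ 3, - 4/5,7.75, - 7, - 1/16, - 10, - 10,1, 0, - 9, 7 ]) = [ - 10 ,-10, - 9,-7, - 4/5, - 1/16, 0, 1,3, 7,7.75 ]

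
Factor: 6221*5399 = 5399^1 * 6221^1 = 33587179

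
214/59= 214/59 = 3.63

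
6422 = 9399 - 2977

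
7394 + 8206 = 15600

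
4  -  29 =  - 25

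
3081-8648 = - 5567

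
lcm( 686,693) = 67914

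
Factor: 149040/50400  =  207/70 = 2^( - 1 )*3^2*5^( - 1 )*7^( - 1 )*23^1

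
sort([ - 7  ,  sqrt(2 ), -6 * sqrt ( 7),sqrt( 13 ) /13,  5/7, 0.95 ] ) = [ - 6*sqrt( 7) , - 7, sqrt ( 13 )/13 , 5/7, 0.95, sqrt( 2)] 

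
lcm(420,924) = 4620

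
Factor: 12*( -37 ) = - 2^2*3^1*37^1 = - 444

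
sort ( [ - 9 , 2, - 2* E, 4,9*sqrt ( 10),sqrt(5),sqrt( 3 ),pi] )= [ - 9, - 2*E, sqrt(3),2,  sqrt(5), pi,4, 9*sqrt( 10) ] 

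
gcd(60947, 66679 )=1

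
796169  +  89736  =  885905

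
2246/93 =24 + 14/93 = 24.15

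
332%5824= 332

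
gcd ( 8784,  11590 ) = 122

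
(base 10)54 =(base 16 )36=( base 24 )26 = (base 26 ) 22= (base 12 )46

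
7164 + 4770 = 11934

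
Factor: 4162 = 2^1*2081^1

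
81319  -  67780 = 13539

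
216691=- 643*( - 337)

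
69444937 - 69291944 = 152993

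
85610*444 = 38010840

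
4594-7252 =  - 2658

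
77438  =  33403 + 44035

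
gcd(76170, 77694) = 6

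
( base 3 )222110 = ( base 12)4b6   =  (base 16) 2ca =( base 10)714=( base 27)qc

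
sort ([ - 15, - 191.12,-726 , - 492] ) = [-726  , - 492, - 191.12, - 15 ] 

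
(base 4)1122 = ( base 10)90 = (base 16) 5a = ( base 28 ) 36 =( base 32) 2q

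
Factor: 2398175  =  5^2*13^1 * 47^1*157^1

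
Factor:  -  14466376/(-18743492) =3616594/4685873= 2^1* 1808297^1*4685873^(-1 ) 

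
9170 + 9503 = 18673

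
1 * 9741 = 9741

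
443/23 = 19+6/23 =19.26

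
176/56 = 3+1/7 = 3.14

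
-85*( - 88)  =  7480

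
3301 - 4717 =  - 1416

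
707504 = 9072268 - 8364764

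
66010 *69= 4554690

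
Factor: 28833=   3^1*7^1* 1373^1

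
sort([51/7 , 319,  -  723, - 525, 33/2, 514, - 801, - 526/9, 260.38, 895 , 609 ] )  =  [ - 801, - 723,  -  525, - 526/9,  51/7,33/2, 260.38,319,514,609,895 ]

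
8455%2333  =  1456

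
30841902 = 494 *62433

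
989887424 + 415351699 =1405239123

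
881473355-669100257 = 212373098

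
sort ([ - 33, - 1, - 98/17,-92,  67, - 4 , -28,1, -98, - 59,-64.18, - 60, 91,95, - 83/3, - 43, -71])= [ - 98, - 92,-71, - 64.18,  -  60,  -  59,-43, - 33, - 28, - 83/3, - 98/17, - 4, - 1,  1,67,  91,95]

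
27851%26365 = 1486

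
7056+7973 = 15029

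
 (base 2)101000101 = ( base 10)325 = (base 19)h2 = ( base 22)eh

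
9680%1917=95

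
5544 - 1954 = 3590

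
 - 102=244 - 346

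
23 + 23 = 46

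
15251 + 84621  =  99872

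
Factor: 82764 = 2^2 * 3^2*11^2*19^1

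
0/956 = 0 = 0.00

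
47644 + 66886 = 114530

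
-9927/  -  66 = 150 + 9/22 = 150.41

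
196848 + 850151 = 1046999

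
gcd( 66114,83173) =1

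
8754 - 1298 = 7456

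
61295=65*943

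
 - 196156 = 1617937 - 1814093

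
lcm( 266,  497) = 18886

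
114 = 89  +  25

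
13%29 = 13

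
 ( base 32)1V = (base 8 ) 77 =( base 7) 120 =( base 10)63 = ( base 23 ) 2H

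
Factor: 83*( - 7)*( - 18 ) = 2^1*3^2*7^1*83^1  =  10458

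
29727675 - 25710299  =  4017376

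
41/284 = 41/284 =0.14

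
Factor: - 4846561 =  - 4846561^1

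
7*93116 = 651812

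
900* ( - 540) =-486000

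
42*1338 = 56196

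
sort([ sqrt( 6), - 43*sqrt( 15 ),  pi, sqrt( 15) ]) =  [ - 43*sqrt( 15),sqrt( 6),pi , sqrt(15) ]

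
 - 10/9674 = -5/4837 = - 0.00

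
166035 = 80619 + 85416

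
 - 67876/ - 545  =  67876/545 = 124.54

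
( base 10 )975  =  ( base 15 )450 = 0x3CF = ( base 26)1BD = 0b1111001111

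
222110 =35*6346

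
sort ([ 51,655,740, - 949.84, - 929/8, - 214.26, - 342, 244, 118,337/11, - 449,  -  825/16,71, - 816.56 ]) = [ - 949.84, - 816.56, - 449, - 342, - 214.26 ,-929/8, - 825/16,337/11,51, 71, 118,244, 655, 740]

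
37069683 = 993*37331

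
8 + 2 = 10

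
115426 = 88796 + 26630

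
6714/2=3357 = 3357.00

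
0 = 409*0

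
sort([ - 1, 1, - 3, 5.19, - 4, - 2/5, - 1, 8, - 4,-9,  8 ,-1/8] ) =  [-9,-4,-4, - 3,-1,-1, - 2/5,-1/8,1, 5.19,8, 8 ]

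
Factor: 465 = 3^1*5^1* 31^1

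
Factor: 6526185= 3^1*5^1*47^1*9257^1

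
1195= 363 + 832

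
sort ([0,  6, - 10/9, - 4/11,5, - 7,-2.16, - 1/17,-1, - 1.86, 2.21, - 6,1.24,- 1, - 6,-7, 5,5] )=[ - 7,-7,-6, - 6,  -  2.16 ,-1.86, - 10/9,-1, - 1, - 4/11,- 1/17,  0,1.24,2.21 , 5,5, 5,6]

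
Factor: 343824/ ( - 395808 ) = -377/434= - 2^( - 1)*7^( -1)* 13^1*29^1*31^( - 1)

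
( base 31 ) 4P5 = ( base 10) 4624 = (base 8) 11020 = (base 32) 4gg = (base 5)121444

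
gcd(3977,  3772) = 41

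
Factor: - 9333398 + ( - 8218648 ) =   -  17552046  =  - 2^1 * 3^1*89^1 * 32869^1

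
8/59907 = 8/59907  =  0.00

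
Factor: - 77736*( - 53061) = 2^3*3^2*23^1*41^1*79^1*769^1 = 4124749896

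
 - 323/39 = - 9 + 28/39= - 8.28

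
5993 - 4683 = 1310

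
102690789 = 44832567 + 57858222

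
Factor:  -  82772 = -2^2*20693^1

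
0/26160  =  0 = 0.00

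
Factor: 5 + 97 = 2^1*3^1*17^1 = 102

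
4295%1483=1329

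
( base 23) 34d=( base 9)2280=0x69c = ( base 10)1692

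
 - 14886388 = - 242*61514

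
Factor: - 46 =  - 2^1*23^1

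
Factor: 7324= 2^2 * 1831^1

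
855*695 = 594225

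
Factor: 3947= 3947^1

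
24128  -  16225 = 7903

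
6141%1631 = 1248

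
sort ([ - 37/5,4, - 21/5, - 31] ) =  [ - 31, - 37/5, - 21/5,4 ] 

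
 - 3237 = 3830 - 7067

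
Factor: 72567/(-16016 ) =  - 2^(-4 )*3^2 *7^ ( - 1 )* 13^( - 1 )*733^1= - 6597/1456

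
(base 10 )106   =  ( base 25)46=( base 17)64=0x6a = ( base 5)411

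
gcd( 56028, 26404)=644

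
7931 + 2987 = 10918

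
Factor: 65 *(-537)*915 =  - 3^2*5^2* 13^1*61^1*179^1 = - 31938075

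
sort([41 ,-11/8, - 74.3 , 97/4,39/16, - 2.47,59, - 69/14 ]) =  [ - 74.3,-69/14, - 2.47, - 11/8, 39/16, 97/4,  41, 59] 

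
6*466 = 2796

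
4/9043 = 4/9043=0.00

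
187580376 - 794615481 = -607035105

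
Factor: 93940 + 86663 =180603 = 3^3*6689^1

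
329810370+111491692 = 441302062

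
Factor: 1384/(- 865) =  - 8/5 = - 2^3*5^( - 1)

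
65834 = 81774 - 15940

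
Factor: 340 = 2^2*5^1*17^1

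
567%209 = 149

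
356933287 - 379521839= - 22588552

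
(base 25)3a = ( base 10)85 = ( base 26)37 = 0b1010101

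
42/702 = 7/117 = 0.06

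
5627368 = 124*45382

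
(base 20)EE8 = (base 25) 9ad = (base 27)822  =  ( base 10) 5888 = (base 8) 13400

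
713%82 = 57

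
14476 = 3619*4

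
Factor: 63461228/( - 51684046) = -2^1*17^ ( - 1) *61^1  *  179^1*269^( - 1 )*1453^1*5651^( - 1 ) = - 31730614/25842023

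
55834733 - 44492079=11342654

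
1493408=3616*413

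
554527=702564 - 148037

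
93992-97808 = - 3816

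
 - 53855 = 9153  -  63008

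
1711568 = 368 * 4651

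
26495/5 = 5299 = 5299.00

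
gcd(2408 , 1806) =602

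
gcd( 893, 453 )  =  1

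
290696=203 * 1432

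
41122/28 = 20561/14=1468.64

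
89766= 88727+1039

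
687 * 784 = 538608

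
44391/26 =1707 + 9/26=1707.35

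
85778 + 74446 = 160224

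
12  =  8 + 4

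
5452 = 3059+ 2393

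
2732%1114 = 504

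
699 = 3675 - 2976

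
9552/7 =1364 + 4/7 = 1364.57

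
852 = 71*12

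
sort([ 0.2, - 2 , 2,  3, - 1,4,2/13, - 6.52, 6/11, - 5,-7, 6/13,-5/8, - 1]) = [ - 7, - 6.52, - 5, - 2, - 1,  -  1, - 5/8, 2/13, 0.2, 6/13,6/11, 2, 3 , 4]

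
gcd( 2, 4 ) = 2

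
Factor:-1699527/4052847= - 31^( - 1 )*71^1*79^1*101^1*43579^(  -  1) =- 566509/1350949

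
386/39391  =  386/39391 =0.01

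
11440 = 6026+5414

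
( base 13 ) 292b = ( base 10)5952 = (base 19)G95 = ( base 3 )22011110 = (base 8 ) 13500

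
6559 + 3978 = 10537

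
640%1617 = 640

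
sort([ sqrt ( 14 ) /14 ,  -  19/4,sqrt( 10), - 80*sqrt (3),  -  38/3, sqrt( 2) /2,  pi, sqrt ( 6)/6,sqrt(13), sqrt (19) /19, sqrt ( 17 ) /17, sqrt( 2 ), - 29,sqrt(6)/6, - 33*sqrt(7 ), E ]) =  [ - 80*sqrt( 3), - 33 * sqrt( 7 ), - 29,  -  38/3, -19/4, sqrt( 19) /19, sqrt (17)/17, sqrt( 14) /14, sqrt(6)/6,  sqrt( 6)/6,sqrt( 2) /2,sqrt( 2 ),  E, pi,  sqrt(10), sqrt ( 13)]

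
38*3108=118104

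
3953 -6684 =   -  2731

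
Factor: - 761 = -761^1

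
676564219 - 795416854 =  - 118852635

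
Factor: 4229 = 4229^1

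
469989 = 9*52221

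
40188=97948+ - 57760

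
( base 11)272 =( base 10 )321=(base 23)DM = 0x141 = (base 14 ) 18D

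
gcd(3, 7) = 1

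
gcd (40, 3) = 1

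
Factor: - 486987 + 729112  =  242125  =  5^3 *13^1*149^1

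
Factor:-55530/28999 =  - 2^1*3^2*5^1*47^( -1) = -90/47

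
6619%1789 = 1252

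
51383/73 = 51383/73 = 703.88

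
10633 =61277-50644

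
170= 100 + 70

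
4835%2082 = 671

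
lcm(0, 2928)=0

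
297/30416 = 297/30416  =  0.01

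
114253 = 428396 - 314143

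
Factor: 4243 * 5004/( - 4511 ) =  - 2^2 *3^2*13^ ( - 1)*139^1 * 347^( - 1 )*4243^1 = - 21231972/4511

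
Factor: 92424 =2^3*3^1*3851^1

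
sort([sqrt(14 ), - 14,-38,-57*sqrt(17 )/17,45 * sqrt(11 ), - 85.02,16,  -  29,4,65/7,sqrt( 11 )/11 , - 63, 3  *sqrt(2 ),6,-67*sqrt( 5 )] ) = [ - 67*sqrt( 5 ), - 85.02,-63,-38,-29, - 14, - 57*sqrt( 17 )/17,sqrt( 11)/11,sqrt(14), 4, 3*sqrt( 2 ),6,65/7 , 16,45*sqrt(11 )]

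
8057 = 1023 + 7034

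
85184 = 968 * 88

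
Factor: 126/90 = 5^(-1)* 7^1 = 7/5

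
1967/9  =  218 + 5/9 = 218.56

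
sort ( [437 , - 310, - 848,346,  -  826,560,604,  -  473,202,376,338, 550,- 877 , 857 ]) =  [ - 877,- 848,  -  826, - 473, - 310, 202,338,346,376,437, 550,560,604,857 ] 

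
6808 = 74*92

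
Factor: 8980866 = 2^1*3^2*498937^1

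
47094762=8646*5447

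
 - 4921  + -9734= - 14655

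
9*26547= 238923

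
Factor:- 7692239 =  - 109^1*70571^1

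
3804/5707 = 3804/5707 = 0.67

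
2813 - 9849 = -7036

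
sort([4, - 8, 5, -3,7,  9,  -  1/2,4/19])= [ - 8,-3, - 1/2,4/19, 4,5,7,9 ]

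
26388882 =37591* 702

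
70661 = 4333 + 66328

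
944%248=200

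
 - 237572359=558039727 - 795612086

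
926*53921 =49930846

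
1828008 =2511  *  728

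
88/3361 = 88/3361=0.03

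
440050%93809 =64814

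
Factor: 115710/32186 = 3^1 * 5^1 * 11^( - 2 )*29^1 = 435/121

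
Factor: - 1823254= - 2^1*89^1*10243^1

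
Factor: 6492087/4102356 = 2164029/1367452 = 2^(-2 )*3^1*7^1*103049^1*341863^( -1)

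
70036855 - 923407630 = -853370775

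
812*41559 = 33745908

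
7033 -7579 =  -546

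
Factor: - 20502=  - 2^1*3^2 * 17^1*67^1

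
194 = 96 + 98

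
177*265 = 46905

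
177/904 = 177/904 = 0.20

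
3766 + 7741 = 11507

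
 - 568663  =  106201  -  674864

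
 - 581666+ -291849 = - 873515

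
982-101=881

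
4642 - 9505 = - 4863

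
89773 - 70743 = 19030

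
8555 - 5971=2584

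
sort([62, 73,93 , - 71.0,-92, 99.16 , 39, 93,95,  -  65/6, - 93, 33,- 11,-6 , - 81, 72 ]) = [ - 93,- 92,  -  81,-71.0, -11 ,-65/6,-6, 33, 39,62, 72, 73,93,  93,95, 99.16]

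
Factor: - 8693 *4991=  - 43386763 = -  7^1*23^1*31^1 * 8693^1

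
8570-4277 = 4293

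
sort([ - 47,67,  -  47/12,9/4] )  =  [-47, - 47/12, 9/4,67]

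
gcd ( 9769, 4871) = 1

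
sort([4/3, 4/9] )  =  [ 4/9,  4/3 ]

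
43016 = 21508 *2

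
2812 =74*38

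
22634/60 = 377+7/30 =377.23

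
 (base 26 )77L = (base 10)4935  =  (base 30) 5ef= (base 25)7MA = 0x1347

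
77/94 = 77/94=0.82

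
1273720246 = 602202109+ 671518137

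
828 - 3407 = -2579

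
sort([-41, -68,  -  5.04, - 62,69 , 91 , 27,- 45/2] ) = [- 68,- 62,-41,-45/2, - 5.04  ,  27, 69, 91]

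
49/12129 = 49/12129 = 0.00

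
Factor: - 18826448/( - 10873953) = 2^4*3^ ( - 3)*53^1*149^2*402739^( - 1)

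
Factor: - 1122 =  - 2^1 *3^1*11^1*17^1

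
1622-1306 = 316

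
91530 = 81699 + 9831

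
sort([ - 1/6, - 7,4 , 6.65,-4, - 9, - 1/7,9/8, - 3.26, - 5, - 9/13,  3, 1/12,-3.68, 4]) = [-9, - 7, - 5, - 4, - 3.68, - 3.26, - 9/13,-1/6, - 1/7,1/12, 9/8, 3, 4, 4, 6.65] 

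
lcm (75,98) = 7350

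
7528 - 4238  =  3290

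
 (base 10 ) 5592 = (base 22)bc4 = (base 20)DJC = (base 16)15D8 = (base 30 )66c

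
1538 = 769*2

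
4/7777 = 4/7777 = 0.00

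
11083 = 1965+9118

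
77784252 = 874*88998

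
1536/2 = 768=   768.00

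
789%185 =49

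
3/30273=1/10091  =  0.00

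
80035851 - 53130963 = 26904888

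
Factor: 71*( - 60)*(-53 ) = 225780 =2^2*3^1*5^1*53^1*71^1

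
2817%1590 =1227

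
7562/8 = 3781/4 = 945.25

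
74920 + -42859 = 32061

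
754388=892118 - 137730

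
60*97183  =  5830980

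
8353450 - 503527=7849923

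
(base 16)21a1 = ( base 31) 8tm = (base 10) 8609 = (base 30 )9GT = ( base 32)8d1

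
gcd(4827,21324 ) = 3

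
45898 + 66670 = 112568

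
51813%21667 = 8479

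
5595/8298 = 1865/2766 = 0.67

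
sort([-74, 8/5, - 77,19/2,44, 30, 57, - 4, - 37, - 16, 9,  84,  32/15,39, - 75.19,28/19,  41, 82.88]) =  [ - 77, - 75.19, - 74, - 37, - 16, - 4,28/19,8/5,32/15, 9, 19/2,30, 39,41,44,57, 82.88,84 ]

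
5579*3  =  16737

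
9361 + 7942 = 17303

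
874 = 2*437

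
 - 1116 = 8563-9679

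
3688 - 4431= -743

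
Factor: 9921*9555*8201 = 777415066155 = 3^2*5^1*7^2 *13^1*59^1* 139^1 * 3307^1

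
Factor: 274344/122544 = 497/222 = 2^ ( - 1 )*  3^ ( - 1 )*7^1*37^( - 1)*71^1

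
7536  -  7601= - 65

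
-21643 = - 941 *23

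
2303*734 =1690402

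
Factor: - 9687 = -3^1 * 3229^1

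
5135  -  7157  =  -2022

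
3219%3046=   173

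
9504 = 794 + 8710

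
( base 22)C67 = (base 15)1b67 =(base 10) 5947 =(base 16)173b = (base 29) 722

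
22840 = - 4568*( - 5)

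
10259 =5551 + 4708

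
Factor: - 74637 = -3^2*8293^1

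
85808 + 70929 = 156737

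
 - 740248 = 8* ( - 92531)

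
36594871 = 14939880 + 21654991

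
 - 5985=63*( - 95 ) 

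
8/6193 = 8/6193  =  0.00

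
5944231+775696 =6719927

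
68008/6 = 34004/3 =11334.67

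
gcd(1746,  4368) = 6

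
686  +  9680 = 10366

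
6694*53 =354782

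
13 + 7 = 20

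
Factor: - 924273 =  - 3^2*7^1*17^1  *863^1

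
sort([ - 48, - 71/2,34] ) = [ - 48, -71/2, 34 ]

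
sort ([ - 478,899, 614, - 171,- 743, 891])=[-743, - 478, -171,614,891,899]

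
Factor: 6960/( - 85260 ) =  - 4/49= - 2^2 * 7^( -2)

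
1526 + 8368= 9894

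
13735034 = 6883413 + 6851621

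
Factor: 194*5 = 2^1 * 5^1*97^1 = 970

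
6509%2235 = 2039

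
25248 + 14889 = 40137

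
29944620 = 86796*345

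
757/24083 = 757/24083 = 0.03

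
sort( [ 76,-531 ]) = [ - 531 , 76 ]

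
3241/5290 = 3241/5290 = 0.61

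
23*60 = 1380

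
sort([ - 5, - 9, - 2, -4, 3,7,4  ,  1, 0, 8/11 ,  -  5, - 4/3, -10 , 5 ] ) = [ - 10, -9, - 5, - 5,  -  4, - 2,-4/3, 0, 8/11,1,3 , 4 , 5,7 ]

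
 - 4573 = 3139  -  7712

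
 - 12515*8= -100120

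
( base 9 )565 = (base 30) fe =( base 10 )464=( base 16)1D0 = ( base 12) 328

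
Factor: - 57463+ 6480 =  - 17^1*2999^1  =  -50983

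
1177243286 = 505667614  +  671575672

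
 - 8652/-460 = 2163/115  =  18.81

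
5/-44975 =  - 1/8995 = - 0.00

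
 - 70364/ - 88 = 799+13/22 = 799.59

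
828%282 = 264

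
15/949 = 15/949 = 0.02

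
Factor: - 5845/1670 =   -  7/2 = - 2^( - 1)*7^1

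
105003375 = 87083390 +17919985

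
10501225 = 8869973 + 1631252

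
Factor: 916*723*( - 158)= - 104638344 = - 2^3*3^1*79^1*229^1 * 241^1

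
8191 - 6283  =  1908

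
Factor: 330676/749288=361/818=2^(  -  1 ) * 19^2*409^ ( - 1 ) 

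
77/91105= 11/13015  =  0.00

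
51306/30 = 8551/5 = 1710.20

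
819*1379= 1129401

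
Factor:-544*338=-183872 = -2^6*13^2 *17^1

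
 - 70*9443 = -661010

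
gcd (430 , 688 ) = 86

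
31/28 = 31/28 =1.11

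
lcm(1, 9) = 9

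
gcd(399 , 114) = 57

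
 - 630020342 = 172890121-802910463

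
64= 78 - 14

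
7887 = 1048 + 6839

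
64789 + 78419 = 143208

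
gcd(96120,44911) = 1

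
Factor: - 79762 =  - 2^1*19^1 *2099^1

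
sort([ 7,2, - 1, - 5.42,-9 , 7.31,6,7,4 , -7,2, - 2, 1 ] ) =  [ - 9,  -  7,-5.42, - 2, - 1, 1,2,2,4,6 , 7, 7,7.31]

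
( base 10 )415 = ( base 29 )E9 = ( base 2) 110011111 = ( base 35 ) bu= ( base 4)12133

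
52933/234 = 226 + 49/234 = 226.21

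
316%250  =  66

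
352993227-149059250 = 203933977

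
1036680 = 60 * 17278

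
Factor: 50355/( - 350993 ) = - 135/941 = - 3^3*5^1*941^(  -  1 ) 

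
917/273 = 131/39  =  3.36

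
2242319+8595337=10837656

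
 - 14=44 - 58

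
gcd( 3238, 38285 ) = 1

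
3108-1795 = 1313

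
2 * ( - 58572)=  - 117144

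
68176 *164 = 11180864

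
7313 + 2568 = 9881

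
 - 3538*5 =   -  17690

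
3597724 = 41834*86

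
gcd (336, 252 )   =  84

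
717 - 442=275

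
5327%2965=2362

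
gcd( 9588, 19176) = 9588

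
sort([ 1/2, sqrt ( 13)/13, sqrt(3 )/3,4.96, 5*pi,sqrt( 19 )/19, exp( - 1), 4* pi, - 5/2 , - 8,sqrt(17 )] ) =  [  -  8, - 5/2, sqrt(19) /19,sqrt(13 )/13, exp(-1),1/2,sqrt( 3)/3, sqrt( 17 ), 4.96,4*pi,  5 * pi]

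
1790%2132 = 1790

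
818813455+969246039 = 1788059494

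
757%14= 1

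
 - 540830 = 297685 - 838515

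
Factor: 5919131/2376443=2376443^( - 1 )*5919131^1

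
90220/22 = 45110/11 = 4100.91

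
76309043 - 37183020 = 39126023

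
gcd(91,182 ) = 91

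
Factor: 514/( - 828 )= - 2^ ( - 1) * 3^( - 2) * 23^(-1) * 257^1=- 257/414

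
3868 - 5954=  - 2086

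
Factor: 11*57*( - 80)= - 2^4*3^1 * 5^1*11^1*19^1 = - 50160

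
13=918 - 905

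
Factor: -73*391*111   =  -3^1*17^1*23^1*37^1 * 73^1  =  - 3168273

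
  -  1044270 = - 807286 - 236984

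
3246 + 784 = 4030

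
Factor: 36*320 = 2^8 * 3^2*5^1= 11520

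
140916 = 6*23486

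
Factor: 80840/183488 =215/488  =  2^(-3)*5^1*43^1*61^( - 1 )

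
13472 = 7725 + 5747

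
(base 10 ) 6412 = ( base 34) 5ik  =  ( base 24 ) B34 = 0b1100100001100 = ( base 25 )A6C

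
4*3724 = 14896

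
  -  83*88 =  -7304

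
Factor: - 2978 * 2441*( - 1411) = 10256979478 = 2^1*17^1*83^1*1489^1*2441^1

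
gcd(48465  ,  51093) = 9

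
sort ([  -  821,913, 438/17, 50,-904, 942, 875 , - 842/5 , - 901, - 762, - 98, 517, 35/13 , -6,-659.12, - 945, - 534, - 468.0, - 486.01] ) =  [ - 945 , - 904, - 901, - 821, - 762, - 659.12,-534, - 486.01, - 468.0 , -842/5, - 98, - 6, 35/13, 438/17 , 50, 517,875,913,942 ]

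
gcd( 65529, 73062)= 81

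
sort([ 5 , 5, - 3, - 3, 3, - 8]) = [- 8 , - 3, - 3, 3,  5, 5] 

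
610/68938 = 305/34469 = 0.01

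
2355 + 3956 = 6311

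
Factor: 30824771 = 827^1* 37273^1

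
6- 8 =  - 2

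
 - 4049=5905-9954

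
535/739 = 535/739 = 0.72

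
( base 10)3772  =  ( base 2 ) 111010111100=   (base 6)25244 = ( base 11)291A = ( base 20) 98C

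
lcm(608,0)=0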